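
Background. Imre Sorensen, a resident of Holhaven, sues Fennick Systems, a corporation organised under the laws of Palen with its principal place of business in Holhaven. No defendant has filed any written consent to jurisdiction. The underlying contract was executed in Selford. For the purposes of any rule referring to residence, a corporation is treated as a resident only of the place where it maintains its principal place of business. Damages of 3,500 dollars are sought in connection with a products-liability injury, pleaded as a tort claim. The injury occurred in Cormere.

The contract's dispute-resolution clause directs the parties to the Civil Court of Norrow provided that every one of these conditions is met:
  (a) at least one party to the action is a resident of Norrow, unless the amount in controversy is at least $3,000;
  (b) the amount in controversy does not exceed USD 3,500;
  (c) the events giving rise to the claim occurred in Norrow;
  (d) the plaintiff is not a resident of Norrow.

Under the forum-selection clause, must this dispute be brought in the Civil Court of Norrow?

No

The Civil Court of Norrow:
  (a) No party resides in Norrow. But the amount in controversy is USD 3,500, which meets the 3,000 dollars floor, and the 'unless' clause therefore excuses the requirement. Condition met.
  (b) The amount in controversy is 3,500 dollars, within the 3,500 dollars ceiling. Satisfied.
  (c) The operative events occurred in Cormere, not Norrow. Not met.
  (d) The plaintiff resides in Holhaven, which is not Norrow. Met.
  → Forum clause is not triggered.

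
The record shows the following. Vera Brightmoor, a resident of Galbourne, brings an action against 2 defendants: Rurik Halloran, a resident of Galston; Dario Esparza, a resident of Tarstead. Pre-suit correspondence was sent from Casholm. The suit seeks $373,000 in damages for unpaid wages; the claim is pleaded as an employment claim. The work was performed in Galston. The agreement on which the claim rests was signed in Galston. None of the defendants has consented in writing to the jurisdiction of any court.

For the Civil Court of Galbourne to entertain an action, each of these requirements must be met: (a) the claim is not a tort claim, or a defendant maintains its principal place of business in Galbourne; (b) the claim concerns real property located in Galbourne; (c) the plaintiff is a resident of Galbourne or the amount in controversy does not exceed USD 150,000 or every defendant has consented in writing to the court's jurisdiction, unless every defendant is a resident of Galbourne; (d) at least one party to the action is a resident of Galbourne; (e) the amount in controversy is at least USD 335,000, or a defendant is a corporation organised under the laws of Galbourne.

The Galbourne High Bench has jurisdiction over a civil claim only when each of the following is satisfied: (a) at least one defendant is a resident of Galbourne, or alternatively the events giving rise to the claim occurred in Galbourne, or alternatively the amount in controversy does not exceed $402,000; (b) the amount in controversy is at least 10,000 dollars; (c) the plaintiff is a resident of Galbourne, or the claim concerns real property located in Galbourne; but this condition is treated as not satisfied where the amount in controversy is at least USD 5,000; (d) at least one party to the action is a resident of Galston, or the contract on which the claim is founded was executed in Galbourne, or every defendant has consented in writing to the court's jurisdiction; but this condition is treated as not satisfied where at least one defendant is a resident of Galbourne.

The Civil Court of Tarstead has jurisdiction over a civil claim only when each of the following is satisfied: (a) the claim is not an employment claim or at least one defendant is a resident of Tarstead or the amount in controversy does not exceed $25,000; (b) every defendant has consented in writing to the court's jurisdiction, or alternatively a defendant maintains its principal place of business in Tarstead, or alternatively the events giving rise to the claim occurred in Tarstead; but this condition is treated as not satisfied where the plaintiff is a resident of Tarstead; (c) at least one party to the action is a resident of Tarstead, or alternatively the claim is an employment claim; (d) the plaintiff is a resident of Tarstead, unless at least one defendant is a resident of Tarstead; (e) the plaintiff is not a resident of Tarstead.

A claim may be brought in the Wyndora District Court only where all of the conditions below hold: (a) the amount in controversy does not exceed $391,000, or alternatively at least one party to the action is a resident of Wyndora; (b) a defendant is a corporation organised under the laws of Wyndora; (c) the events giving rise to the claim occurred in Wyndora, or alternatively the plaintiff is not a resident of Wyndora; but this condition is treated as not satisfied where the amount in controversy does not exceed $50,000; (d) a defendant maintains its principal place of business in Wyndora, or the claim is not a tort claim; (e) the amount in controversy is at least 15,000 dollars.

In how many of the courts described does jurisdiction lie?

0

The Civil Court of Galbourne:
  (a) The claim is an employment claim, not a tort claim, so one alternative holds. Condition met.
  (b) The claim does not concern real property. Fails.
  (c) The plaintiff resides in Galbourne — that alternative is enough. Met.
  (d) Vera Brightmoor resides in Galbourne. Condition met.
  (e) The amount in controversy is USD 373,000, which meets the 335,000 dollars floor, so this disjunct is met. Met.
  → Not every requirement is met — no jurisdiction.
The Galbourne High Bench:
  (a) The amount in controversy is 373,000 dollars, within the USD 402,000 ceiling, so this disjunct is met. Satisfied.
  (b) The amount in controversy is USD 373,000, which meets the $10,000 floor. Met.
  (c) The plaintiff resides in Galbourne, so one alternative holds. But the amount in controversy is $373,000, which meets the 5,000 dollars floor, triggering the carve-out and defeating this condition. Fails.
  (d) Rurik Halloran resides in Galston, so this disjunct is met. And the carve-out is inapplicable — no defendant resides in Galbourne (they reside in Galston, Tarstead). Met.
  → Not every requirement is met — no jurisdiction.
The Civil Court of Tarstead:
  (a) Dario Esparza resides in Tarstead, so one alternative holds. Satisfied.
  (b) No such written consent has been filed; no defendant is a corporation; the operative events occurred in Galston, not Tarstead — every alternative fails. Not satisfied.
  (c) Dario Esparza resides in Tarstead, which satisfies one of the alternatives. Met.
  (d) The plaintiff resides in Galbourne, not Tarstead. But Dario Esparza resides in Tarstead, and the 'unless' clause therefore excuses the requirement. Satisfied.
  (e) The plaintiff resides in Galbourne, which is not Tarstead. Satisfied.
  → The court lacks jurisdiction.
The Wyndora District Court:
  (a) The amount in controversy is $373,000, within the $391,000 ceiling, so one alternative holds. Condition met.
  (b) No defendant is a corporation. Not satisfied.
  (c) The plaintiff resides in Galbourne, which is not Wyndora, so one alternative holds. The exception is not triggered, since the amount in controversy is 373,000 dollars, above the USD 50,000 ceiling. Met.
  (d) The claim is an employment claim, not a tort claim, so this disjunct is met. Met.
  (e) The amount in controversy is 373,000 dollars, which meets the 15,000 dollars floor. Satisfied.
  → The court lacks jurisdiction.
No court satisfies all of its conditions.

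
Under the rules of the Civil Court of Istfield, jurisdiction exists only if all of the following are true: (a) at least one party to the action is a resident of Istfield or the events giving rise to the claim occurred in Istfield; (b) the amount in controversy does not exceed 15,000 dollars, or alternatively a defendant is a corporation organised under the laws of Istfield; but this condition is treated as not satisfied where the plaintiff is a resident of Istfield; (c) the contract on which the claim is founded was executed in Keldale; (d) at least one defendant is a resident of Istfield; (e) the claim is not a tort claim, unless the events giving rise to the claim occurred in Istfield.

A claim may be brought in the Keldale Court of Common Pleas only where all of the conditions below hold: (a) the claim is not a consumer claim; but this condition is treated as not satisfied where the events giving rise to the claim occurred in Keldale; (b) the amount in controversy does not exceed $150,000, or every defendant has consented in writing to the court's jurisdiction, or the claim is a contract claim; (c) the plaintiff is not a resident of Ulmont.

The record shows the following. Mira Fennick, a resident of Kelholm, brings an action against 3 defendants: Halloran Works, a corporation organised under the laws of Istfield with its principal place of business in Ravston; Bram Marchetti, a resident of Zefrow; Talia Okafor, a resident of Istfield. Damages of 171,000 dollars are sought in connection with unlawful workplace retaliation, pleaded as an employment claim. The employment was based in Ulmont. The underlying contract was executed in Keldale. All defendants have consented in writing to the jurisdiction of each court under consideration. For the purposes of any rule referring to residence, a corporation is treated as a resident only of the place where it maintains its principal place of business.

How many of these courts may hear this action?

The Civil Court of Istfield:
  (a) Talia Okafor resides in Istfield — that alternative is enough. Satisfied.
  (b) Halloran Works is organised under the laws of Istfield, so this disjunct is met. The carve-out does not apply: the plaintiff resides in Kelholm, not Istfield. Condition met.
  (c) The contract was executed in Keldale. Met.
  (d) Talia Okafor resides in Istfield. Met.
  (e) The claim is an employment claim, not a tort claim. Satisfied.
  → All conditions met; jurisdiction exists.
The Keldale Court of Common Pleas:
  (a) The claim is an employment claim, not a consumer claim. The carve-out does not apply: the operative events occurred in Ulmont, not Keldale. Satisfied.
  (b) Every defendant has filed written consent, so one alternative holds. Satisfied.
  (c) The plaintiff resides in Kelholm, which is not Ulmont. Satisfied.
  → Every requirement is satisfied — jurisdiction.
Courts with jurisdiction: the Civil Court of Istfield, the Keldale Court of Common Pleas — 2 in total.

2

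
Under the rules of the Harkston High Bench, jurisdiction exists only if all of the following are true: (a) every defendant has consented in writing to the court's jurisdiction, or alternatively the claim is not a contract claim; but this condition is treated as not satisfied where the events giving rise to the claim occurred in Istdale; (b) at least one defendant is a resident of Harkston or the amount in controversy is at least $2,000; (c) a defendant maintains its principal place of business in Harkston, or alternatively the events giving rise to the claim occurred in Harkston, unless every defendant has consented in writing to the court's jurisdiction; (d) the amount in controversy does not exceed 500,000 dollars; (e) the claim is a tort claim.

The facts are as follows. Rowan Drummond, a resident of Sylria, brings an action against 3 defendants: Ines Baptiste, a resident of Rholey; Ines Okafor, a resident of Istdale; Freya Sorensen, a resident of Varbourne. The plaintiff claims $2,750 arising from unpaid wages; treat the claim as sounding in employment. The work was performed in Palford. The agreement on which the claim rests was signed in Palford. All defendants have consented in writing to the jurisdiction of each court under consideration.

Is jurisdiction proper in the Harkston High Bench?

No

The Harkston High Bench:
  (a) Every defendant has filed written consent, so this disjunct is met. The carve-out does not apply: the operative events occurred in Palford, not Istdale. Condition met.
  (b) The amount in controversy is 2,750 dollars, which meets the USD 2,000 floor, so one alternative holds. Condition met.
  (c) No defendant is a corporation; the operative events occurred in Palford, not Harkston — no alternative holds. However, every defendant has filed written consent, so the 'unless' proviso supplies this condition. Condition met.
  (d) The amount in controversy is USD 2,750, within the $500,000 ceiling. Satisfied.
  (e) The claim is an employment claim, not a tort claim. Not satisfied.
  → No jurisdiction.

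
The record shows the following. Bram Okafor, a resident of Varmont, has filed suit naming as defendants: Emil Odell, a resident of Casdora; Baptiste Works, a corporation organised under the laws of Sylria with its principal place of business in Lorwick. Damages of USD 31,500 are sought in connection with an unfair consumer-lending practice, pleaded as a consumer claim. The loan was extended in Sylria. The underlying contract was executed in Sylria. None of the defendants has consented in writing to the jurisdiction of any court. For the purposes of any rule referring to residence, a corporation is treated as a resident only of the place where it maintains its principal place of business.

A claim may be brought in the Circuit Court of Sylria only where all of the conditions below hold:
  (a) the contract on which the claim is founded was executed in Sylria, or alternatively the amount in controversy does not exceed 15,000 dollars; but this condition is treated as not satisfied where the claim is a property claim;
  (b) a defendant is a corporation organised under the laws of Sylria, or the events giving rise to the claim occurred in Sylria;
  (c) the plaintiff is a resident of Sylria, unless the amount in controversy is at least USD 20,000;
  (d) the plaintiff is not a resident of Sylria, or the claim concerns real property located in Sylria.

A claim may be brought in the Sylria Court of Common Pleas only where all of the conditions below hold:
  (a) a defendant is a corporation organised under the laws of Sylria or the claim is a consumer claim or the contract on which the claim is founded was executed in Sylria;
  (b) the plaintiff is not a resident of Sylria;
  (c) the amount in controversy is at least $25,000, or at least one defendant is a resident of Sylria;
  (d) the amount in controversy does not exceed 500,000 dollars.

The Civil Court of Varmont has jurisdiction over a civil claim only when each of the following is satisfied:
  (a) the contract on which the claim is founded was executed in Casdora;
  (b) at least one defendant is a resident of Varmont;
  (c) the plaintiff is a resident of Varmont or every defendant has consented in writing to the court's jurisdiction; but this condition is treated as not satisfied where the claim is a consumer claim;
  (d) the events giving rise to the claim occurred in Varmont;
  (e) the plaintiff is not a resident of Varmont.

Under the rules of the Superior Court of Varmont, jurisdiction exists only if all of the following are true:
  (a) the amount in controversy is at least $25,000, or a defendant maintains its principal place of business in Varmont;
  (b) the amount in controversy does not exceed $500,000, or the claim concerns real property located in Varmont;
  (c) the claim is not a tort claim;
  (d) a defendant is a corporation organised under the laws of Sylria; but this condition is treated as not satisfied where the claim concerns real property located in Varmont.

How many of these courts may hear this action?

The Circuit Court of Sylria:
  (a) The contract was executed in Sylria, so this disjunct is met. The carve-out does not apply: the claim is a consumer claim, not a property claim. Satisfied.
  (b) Baptiste Works is organised under the laws of Sylria, which satisfies one of the alternatives. Satisfied.
  (c) The plaintiff resides in Varmont, not Sylria. The proviso rescues it, though: the amount in controversy is $31,500, which meets the USD 20,000 floor. Satisfied.
  (d) The plaintiff resides in Varmont, which is not Sylria, which satisfies one of the alternatives. Met.
  → All conditions met; jurisdiction exists.
The Sylria Court of Common Pleas:
  (a) Baptiste Works is organised under the laws of Sylria, which satisfies one of the alternatives. Condition met.
  (b) The plaintiff resides in Varmont, which is not Sylria. Condition met.
  (c) The amount in controversy is 31,500 dollars, which meets the 25,000 dollars floor — that alternative is enough. Condition met.
  (d) The amount in controversy is $31,500, within the $500,000 ceiling. Condition met.
  → All conditions met; jurisdiction exists.
The Civil Court of Varmont:
  (a) The contract was executed in Sylria, not Casdora. Fails.
  (b) No defendant resides in Varmont (they reside in Casdora, Lorwick). Not satisfied.
  (c) The plaintiff resides in Varmont, so one alternative holds. But the claim is a consumer claim, triggering the carve-out and defeating this condition. Condition not met.
  (d) The operative events occurred in Sylria, not Varmont. Fails.
  (e) The plaintiff resides in Varmont. Condition not met.
  → Not every requirement is met — no jurisdiction.
The Superior Court of Varmont:
  (a) The amount in controversy is 31,500 dollars, which meets the USD 25,000 floor, which satisfies one of the alternatives. Met.
  (b) The amount in controversy is $31,500, within the USD 500,000 ceiling, so one alternative holds. Met.
  (c) The claim is a consumer claim, not a tort claim. Condition met.
  (d) Baptiste Works is organised under the laws of Sylria. And the carve-out is inapplicable — the claim does not concern real property. Satisfied.
  → Every requirement is satisfied — jurisdiction.
Courts with jurisdiction: the Circuit Court of Sylria, the Sylria Court of Common Pleas, the Superior Court of Varmont — 3 in total.

3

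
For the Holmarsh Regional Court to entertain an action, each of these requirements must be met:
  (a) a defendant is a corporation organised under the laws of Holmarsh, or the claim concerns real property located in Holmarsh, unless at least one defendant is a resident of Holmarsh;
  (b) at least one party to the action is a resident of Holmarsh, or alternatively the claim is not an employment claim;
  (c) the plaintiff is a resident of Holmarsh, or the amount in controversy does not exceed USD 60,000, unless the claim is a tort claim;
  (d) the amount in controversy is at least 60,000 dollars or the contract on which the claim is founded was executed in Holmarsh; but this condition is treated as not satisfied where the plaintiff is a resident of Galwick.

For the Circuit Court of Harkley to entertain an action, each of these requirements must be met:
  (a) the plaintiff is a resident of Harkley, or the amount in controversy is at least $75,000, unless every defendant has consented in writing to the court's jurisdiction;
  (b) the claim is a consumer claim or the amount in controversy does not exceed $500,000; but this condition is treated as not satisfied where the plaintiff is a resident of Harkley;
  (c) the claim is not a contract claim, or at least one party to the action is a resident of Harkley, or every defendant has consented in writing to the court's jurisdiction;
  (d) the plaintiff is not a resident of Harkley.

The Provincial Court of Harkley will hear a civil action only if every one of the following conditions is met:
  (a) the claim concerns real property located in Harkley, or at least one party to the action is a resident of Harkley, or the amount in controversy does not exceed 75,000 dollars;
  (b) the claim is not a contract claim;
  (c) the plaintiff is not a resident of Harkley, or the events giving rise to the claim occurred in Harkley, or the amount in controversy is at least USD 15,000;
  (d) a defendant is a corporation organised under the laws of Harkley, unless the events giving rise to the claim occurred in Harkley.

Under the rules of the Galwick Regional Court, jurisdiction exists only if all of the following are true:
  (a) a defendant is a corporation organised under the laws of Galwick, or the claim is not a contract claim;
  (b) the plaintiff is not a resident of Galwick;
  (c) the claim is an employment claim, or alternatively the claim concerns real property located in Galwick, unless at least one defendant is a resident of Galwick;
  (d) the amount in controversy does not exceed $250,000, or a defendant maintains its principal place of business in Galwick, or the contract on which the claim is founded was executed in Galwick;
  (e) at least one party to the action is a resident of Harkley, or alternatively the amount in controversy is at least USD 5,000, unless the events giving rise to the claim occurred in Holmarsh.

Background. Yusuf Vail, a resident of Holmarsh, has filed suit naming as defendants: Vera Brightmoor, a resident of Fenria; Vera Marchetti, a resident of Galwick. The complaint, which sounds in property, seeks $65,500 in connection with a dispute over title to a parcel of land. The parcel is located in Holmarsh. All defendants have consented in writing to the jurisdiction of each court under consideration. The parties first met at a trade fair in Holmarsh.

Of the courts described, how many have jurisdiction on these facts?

3

The Holmarsh Regional Court:
  (a) The property lies in Holmarsh, which satisfies one of the alternatives. Condition met.
  (b) Yusuf Vail resides in Holmarsh, so this disjunct is met. Met.
  (c) The plaintiff resides in Holmarsh — that alternative is enough. Satisfied.
  (d) The amount in controversy is $65,500, which meets the 60,000 dollars floor, which satisfies one of the alternatives. The carve-out does not apply: the plaintiff resides in Holmarsh, not Galwick. Satisfied.
  → Jurisdiction lies.
The Circuit Court of Harkley:
  (a) The plaintiff resides in Holmarsh, not Harkley; the amount in controversy is 65,500 dollars, below the USD 75,000 floor — none of the alternatives is met. The proviso rescues it, though: every defendant has filed written consent. Condition met.
  (b) The amount in controversy is $65,500, within the 500,000 dollars ceiling, so one alternative holds. The exception is not triggered, since the plaintiff resides in Holmarsh, not Harkley. Met.
  (c) The claim is a property claim, not a contract claim, which satisfies one of the alternatives. Satisfied.
  (d) The plaintiff resides in Holmarsh, which is not Harkley. Satisfied.
  → All conditions met; jurisdiction exists.
The Provincial Court of Harkley:
  (a) The amount in controversy is 65,500 dollars, within the $75,000 ceiling — that alternative is enough. Condition met.
  (b) The claim is a property claim, not a contract claim. Satisfied.
  (c) The plaintiff resides in Holmarsh, which is not Harkley, so this disjunct is met. Met.
  (d) No defendant is a corporation. The proviso offers no rescue either, since the operative events occurred in Holmarsh, not Harkley. Fails.
  → No jurisdiction.
The Galwick Regional Court:
  (a) The claim is a property claim, not a contract claim, so one alternative holds. Satisfied.
  (b) The plaintiff resides in Holmarsh, which is not Galwick. Met.
  (c) The claim is a property claim, not an employment claim; the property lies in Holmarsh, not Galwick — none of the alternatives is met. But Vera Marchetti resides in Galwick, and the 'unless' clause therefore excuses the requirement. Met.
  (d) The amount in controversy is 65,500 dollars, within the 250,000 dollars ceiling, which satisfies one of the alternatives. Condition met.
  (e) The amount in controversy is 65,500 dollars, which meets the USD 5,000 floor — that alternative is enough. Satisfied.
  → All conditions met; jurisdiction exists.
Courts with jurisdiction: the Holmarsh Regional Court, the Circuit Court of Harkley, the Galwick Regional Court — 3 in total.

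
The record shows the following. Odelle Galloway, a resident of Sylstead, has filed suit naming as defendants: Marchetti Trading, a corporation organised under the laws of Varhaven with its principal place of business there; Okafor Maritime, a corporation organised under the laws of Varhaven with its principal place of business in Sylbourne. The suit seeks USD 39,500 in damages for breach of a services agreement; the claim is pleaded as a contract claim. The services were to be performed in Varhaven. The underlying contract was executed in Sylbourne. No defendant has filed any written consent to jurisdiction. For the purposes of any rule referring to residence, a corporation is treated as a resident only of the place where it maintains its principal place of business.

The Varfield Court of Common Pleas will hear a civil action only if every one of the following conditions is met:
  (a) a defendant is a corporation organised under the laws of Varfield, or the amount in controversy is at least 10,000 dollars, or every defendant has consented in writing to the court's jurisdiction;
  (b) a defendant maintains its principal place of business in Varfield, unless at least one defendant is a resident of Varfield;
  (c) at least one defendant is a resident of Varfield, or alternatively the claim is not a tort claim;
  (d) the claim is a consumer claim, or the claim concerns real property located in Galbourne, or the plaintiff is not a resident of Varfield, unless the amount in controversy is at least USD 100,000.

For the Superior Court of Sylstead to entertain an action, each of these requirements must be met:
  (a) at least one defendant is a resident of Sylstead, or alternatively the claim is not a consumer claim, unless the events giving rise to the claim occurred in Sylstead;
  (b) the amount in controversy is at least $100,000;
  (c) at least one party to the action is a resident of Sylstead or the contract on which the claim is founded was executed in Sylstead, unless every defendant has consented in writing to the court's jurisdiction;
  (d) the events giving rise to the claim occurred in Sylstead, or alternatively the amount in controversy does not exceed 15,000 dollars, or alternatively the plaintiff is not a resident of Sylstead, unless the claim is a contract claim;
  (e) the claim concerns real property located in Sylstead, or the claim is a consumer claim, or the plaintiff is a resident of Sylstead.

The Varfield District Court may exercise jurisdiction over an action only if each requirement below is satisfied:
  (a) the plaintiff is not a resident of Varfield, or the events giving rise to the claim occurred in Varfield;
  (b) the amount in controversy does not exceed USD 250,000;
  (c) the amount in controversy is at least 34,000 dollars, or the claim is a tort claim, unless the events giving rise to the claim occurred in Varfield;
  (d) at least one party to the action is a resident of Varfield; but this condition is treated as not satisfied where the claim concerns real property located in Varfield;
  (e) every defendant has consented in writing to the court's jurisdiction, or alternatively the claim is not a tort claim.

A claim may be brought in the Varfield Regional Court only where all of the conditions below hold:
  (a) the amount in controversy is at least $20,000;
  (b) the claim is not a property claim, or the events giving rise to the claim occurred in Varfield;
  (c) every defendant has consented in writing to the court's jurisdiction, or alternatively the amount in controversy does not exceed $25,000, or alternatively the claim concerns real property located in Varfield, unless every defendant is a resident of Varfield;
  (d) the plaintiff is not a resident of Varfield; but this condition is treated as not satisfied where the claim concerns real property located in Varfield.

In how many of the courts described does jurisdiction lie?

The Varfield Court of Common Pleas:
  (a) The amount in controversy is USD 39,500, which meets the 10,000 dollars floor — that alternative is enough. Condition met.
  (b) The corporate defendant(s) have their principal place of business in Sylbourne, Varhaven, not Varfield. The proviso offers no rescue either, since no defendant resides in Varfield (they reside in Varhaven, Sylbourne). Not satisfied.
  (c) The claim is a contract claim, not a tort claim, which satisfies one of the alternatives. Satisfied.
  (d) The plaintiff resides in Sylstead, which is not Varfield, which satisfies one of the alternatives. Satisfied.
  → Not every requirement is met — no jurisdiction.
The Superior Court of Sylstead:
  (a) The claim is a contract claim, not a consumer claim, which satisfies one of the alternatives. Condition met.
  (b) The amount in controversy is $39,500, below the USD 100,000 floor. Not satisfied.
  (c) Odelle Galloway resides in Sylstead — that alternative is enough. Met.
  (d) The operative events occurred in Varhaven, not Sylstead; the amount in controversy is USD 39,500, above the 15,000 dollars ceiling; the plaintiff resides in Sylstead — no alternative holds. The proviso rescues it, though: the claim is a contract claim. Satisfied.
  (e) The plaintiff resides in Sylstead, which satisfies one of the alternatives. Met.
  → Not every requirement is met — no jurisdiction.
The Varfield District Court:
  (a) The plaintiff resides in Sylstead, which is not Varfield — that alternative is enough. Satisfied.
  (b) The amount in controversy is USD 39,500, within the 250,000 dollars ceiling. Satisfied.
  (c) The amount in controversy is 39,500 dollars, which meets the 34,000 dollars floor, which satisfies one of the alternatives. Satisfied.
  (d) No party resides in Varfield. Not met.
  (e) The claim is a contract claim, not a tort claim, so one alternative holds. Condition met.
  → Not every requirement is met — no jurisdiction.
The Varfield Regional Court:
  (a) The amount in controversy is USD 39,500, which meets the USD 20,000 floor. Met.
  (b) The claim is a contract claim, not a property claim, so one alternative holds. Met.
  (c) No such written consent has been filed; the amount in controversy is $39,500, above the $25,000 ceiling; the claim does not concern real property — every alternative fails. Nor does the 'unless' clause help: the defendants reside as follows — Marchetti Trading in Varhaven, Okafor Maritime in Sylbourne — not all in Varfield. Fails.
  (d) The plaintiff resides in Sylstead, which is not Varfield. The exception is not triggered, since the claim does not concern real property. Met.
  → The court lacks jurisdiction.
No court satisfies all of its conditions.

0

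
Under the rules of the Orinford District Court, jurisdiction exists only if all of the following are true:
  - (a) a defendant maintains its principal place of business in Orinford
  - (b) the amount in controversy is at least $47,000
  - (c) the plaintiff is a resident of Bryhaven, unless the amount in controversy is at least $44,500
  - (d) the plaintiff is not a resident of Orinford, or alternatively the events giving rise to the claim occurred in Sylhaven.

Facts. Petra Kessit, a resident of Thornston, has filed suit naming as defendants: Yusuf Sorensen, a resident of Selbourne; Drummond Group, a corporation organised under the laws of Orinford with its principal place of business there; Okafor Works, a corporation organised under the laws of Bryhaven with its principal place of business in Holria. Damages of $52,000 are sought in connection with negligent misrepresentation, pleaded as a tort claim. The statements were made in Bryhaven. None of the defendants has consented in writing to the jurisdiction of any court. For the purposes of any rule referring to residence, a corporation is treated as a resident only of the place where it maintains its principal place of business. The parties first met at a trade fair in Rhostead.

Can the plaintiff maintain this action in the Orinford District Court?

The Orinford District Court:
  (a) Drummond Group has its principal place of business in Orinford. Met.
  (b) The amount in controversy is 52,000 dollars, which meets the $47,000 floor. Condition met.
  (c) The plaintiff resides in Thornston, not Bryhaven. However, the amount in controversy is 52,000 dollars, which meets the 44,500 dollars floor, so the 'unless' proviso supplies this condition. Satisfied.
  (d) The plaintiff resides in Thornston, which is not Orinford, which satisfies one of the alternatives. Met.
  → The court has jurisdiction.

Yes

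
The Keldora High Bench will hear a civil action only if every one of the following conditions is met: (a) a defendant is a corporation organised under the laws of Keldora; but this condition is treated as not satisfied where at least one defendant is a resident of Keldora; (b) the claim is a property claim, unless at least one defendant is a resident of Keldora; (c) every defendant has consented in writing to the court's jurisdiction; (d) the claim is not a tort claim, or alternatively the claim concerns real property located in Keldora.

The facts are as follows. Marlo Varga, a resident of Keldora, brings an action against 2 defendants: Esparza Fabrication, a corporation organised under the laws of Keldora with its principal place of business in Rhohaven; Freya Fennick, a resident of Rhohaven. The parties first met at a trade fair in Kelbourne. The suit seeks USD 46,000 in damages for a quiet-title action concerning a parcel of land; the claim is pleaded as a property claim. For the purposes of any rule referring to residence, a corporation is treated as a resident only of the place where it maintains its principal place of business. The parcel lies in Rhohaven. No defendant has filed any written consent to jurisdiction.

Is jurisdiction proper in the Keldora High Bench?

The Keldora High Bench:
  (a) Esparza Fabrication is organised under the laws of Keldora. The carve-out does not apply: no defendant resides in Keldora (they reside in Rhohaven, Rhohaven). Satisfied.
  (b) The claim is a property claim. Condition met.
  (c) No such written consent has been filed. Not met.
  (d) The claim is a property claim, not a tort claim, so this disjunct is met. Met.
  → Not every requirement is met — no jurisdiction.

No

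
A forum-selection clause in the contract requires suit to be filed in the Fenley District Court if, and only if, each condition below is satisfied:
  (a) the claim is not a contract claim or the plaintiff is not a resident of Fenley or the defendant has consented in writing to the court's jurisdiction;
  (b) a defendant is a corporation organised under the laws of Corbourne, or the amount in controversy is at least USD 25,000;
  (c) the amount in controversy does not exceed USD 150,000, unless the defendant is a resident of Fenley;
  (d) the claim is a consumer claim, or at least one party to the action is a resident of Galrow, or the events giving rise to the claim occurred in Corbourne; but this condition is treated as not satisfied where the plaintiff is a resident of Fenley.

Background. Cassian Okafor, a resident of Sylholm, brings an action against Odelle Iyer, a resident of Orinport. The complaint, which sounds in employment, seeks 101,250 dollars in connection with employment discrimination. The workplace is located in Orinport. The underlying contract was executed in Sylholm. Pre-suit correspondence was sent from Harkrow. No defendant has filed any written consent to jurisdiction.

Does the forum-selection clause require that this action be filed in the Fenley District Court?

No

The Fenley District Court:
  (a) The claim is an employment claim, not a contract claim, so one alternative holds. Satisfied.
  (b) The amount in controversy is $101,250, which meets the $25,000 floor — that alternative is enough. Condition met.
  (c) The amount in controversy is $101,250, within the USD 150,000 ceiling. Condition met.
  (d) The claim is an employment claim, not a consumer claim; no party resides in Galrow; the operative events occurred in Orinport, not Corbourne — every alternative fails. Not met.
  → The clause does not apply.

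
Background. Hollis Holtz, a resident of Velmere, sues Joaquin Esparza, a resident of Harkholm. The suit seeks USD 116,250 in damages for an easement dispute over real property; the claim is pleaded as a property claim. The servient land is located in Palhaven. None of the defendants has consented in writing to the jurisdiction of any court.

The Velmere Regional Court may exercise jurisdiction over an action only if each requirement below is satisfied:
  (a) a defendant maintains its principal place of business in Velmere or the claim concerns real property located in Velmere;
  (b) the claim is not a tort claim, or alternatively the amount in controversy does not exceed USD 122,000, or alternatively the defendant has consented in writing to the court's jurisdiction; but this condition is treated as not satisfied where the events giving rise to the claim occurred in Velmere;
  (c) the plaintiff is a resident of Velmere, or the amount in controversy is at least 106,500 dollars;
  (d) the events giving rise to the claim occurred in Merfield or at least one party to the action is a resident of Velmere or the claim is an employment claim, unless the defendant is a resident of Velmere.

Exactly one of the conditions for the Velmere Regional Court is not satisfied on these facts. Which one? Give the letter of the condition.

(a)

The Velmere Regional Court:
  (a) No defendant is a corporation; the property lies in Palhaven, not Velmere — every alternative fails. Not satisfied.
  (b) The claim is a property claim, not a tort claim, so one alternative holds. And the carve-out is inapplicable — the operative events occurred in Palhaven, not Velmere. Met.
  (c) The plaintiff resides in Velmere, which satisfies one of the alternatives. Satisfied.
  (d) Hollis Holtz resides in Velmere, so this disjunct is met. Satisfied.
Only condition (a) fails.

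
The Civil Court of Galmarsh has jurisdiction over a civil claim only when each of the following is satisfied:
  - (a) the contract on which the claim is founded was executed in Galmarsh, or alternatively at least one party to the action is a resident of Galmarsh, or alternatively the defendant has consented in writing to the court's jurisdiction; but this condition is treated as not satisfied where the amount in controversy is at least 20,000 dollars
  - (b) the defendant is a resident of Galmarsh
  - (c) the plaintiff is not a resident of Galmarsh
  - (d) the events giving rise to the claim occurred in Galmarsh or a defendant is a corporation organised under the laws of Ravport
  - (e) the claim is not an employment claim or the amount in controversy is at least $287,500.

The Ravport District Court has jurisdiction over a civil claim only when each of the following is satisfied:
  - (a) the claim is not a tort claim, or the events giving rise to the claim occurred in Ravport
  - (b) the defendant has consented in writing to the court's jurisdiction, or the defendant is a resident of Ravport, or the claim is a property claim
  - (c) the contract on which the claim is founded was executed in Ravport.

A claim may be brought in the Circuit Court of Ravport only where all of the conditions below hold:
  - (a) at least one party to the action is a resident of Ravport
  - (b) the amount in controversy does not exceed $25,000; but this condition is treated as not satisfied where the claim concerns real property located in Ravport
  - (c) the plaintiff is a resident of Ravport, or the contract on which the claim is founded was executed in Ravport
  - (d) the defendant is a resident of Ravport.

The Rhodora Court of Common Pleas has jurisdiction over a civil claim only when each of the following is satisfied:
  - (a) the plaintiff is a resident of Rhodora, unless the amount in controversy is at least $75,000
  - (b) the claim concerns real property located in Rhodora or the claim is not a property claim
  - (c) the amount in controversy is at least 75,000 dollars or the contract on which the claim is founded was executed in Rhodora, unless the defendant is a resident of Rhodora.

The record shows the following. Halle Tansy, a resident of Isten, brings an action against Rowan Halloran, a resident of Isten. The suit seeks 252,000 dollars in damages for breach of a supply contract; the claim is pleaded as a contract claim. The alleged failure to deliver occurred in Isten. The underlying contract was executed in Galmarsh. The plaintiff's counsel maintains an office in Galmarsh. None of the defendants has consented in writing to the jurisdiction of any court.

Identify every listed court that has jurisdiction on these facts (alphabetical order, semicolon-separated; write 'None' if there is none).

the Rhodora Court of Common Pleas

The Civil Court of Galmarsh:
  (a) The contract was executed in Galmarsh, so one alternative holds. But the amount in controversy is USD 252,000, which meets the 20,000 dollars floor, triggering the carve-out and defeating this condition. Not met.
  (b) The defendant resides in Isten, not Galmarsh. Fails.
  (c) The plaintiff resides in Isten, which is not Galmarsh. Condition met.
  (d) The operative events occurred in Isten, not Galmarsh; no defendant is a corporation — every alternative fails. Not met.
  (e) The claim is a contract claim, not an employment claim, which satisfies one of the alternatives. Satisfied.
  → The court lacks jurisdiction.
The Ravport District Court:
  (a) The claim is a contract claim, not a tort claim — that alternative is enough. Met.
  (b) No such written consent has been filed; the defendant resides in Isten, not Ravport; the claim is a contract claim, not a property claim — no alternative holds. Not met.
  (c) The contract was executed in Galmarsh, not Ravport. Not satisfied.
  → At least one condition fails; no jurisdiction.
The Circuit Court of Ravport:
  (a) No party resides in Ravport. Not satisfied.
  (b) The amount in controversy is 252,000 dollars, above the $25,000 ceiling. Not satisfied.
  (c) The plaintiff resides in Isten, not Ravport; the contract was executed in Galmarsh, not Ravport — every alternative fails. Fails.
  (d) The defendant resides in Isten, not Ravport. Not satisfied.
  → The court lacks jurisdiction.
The Rhodora Court of Common Pleas:
  (a) The plaintiff resides in Isten, not Rhodora. However, the amount in controversy is $252,000, which meets the USD 75,000 floor, so the 'unless' proviso supplies this condition. Met.
  (b) The claim is a contract claim, not a property claim, so one alternative holds. Met.
  (c) The amount in controversy is USD 252,000, which meets the 75,000 dollars floor, so one alternative holds. Condition met.
  → Jurisdiction lies.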